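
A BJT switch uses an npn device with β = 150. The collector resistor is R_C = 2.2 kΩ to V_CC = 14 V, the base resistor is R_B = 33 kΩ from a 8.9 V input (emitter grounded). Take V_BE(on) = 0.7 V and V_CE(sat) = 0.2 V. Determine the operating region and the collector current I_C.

saturation; I_C ≈ 6.3 mA

Assume active: I_B = (8.9 − 0.7)/33 = 0.248 mA, giving I_C = β·I_B = 37.3 mA.
But then V_CE = 14 − 37.3×2.2 = -68 V < V_CE(sat) = 0.2 V — impossible in the active region.
So the transistor is saturated. With V_CE = 0.2 V, I_C = (V_CC − 0.2)/R_C = 13.8/2.2 = 6.27 mA.
Check: β·I_B = 37.3 mA > I_C = 6.27 mA, confirming saturation.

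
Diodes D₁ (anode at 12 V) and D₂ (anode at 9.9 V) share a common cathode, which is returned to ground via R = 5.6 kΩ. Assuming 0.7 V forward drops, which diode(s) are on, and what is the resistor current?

Assume both conduct. Then node N would need to be at both 12−0.7 = 11.3 V and 9.9−0.7 = 9.2 V, which is impossible.
Assume only D₁ conducts: V_N = 12 − 0.7 = 11.3 V, so I_R = 11.3/5.6 = 2.02 mA.
Check D₂: its anode-to-cathode voltage is 9.9 − 11.3 = -1.4 V < 0.7 V, so it is off. The assumption is consistent.

Only D₁ conducts; I_R ≈ 2 mA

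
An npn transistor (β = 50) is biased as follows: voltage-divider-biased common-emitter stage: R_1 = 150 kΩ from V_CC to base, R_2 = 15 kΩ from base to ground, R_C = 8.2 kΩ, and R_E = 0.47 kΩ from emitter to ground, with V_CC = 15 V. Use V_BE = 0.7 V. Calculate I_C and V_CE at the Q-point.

I_C ≈ 0.88 mA, V_CE ≈ 7.3 V

Thevenize the base divider: V_Th = V_CC·R_2/(R_1+R_2) = 15×15/165 = 1.36 V, R_Th = R_1‖R_2 = 13.6 kΩ.
Base-emitter loop: V_Th = I_B·R_Th + V_BE + (β+1)I_B·R_E, so I_B = (1.36 − 0.7) / (13.6 + 51×0.47) = 0.0176 mA.
I_C = β·I_B = 50×0.0176 = 0.882 mA, and I_E = (β+1)I_B = 0.9 mA.
V_CE = V_CC − I_C·R_C − I_E·R_E = 15 − 0.882×8.2 − 0.9×0.47 = 7.34 V.
V_CE = 7.34 V > 0.2 V confirms active-region operation.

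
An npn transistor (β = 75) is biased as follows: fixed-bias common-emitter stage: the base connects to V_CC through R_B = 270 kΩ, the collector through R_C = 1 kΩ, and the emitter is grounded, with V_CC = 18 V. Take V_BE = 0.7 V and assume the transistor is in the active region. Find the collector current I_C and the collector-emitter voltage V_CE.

I_C ≈ 4.8 mA, V_CE ≈ 13 V

Base loop: V_CC = I_B·R_B + V_BE, so I_B = (18 − 0.7)/270 kΩ = 0.0641 mA.
In the active region I_C = β·I_B = 75 × 0.0641 = 4.81 mA.
Collector loop: V_CE = V_CC − I_C·R_C = 18 − 4.81×1 = 13.2 V.
Since V_CE = 13.2 V > V_CE(sat) ≈ 0.2 V, the transistor is in the active region as assumed.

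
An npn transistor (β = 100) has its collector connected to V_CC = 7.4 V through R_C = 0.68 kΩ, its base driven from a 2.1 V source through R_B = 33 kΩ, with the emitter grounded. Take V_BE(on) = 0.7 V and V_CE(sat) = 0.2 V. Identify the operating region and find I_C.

Assume active. Base-emitter loop: I_B = (V_BB − V_BE)/R_B = (2.1 − 0.7)/33 = 0.0424 mA.
I_C = β·I_B = 100×0.0424 = 4.24 mA.
V_CE = V_CC − I_C·R_C = 7.4 − 4.24×0.68 = 4.52 V > V_CE(sat), so the active-region assumption holds.

active; I_C ≈ 4.2 mA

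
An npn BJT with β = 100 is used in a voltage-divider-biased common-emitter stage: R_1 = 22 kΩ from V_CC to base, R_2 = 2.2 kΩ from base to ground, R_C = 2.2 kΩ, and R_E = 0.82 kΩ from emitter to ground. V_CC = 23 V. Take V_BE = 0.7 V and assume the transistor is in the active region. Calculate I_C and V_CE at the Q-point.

I_C ≈ 1.6 mA, V_CE ≈ 18 V

Thevenize the base divider: V_Th = V_CC·R_2/(R_1+R_2) = 23×2.2/24.2 = 2.09 V, R_Th = R_1‖R_2 = 2 kΩ.
Base-emitter loop: V_Th = I_B·R_Th + V_BE + (β+1)I_B·R_E, so I_B = (2.09 − 0.7) / (2 + 101×0.82) = 0.0164 mA.
I_C = β·I_B = 100×0.0164 = 1.64 mA, and I_E = (β+1)I_B = 1.66 mA.
V_CE = V_CC − I_C·R_C − I_E·R_E = 23 − 1.64×2.2 − 1.66×0.82 = 18 V.
V_CE = 18 V > 0.2 V confirms active-region operation.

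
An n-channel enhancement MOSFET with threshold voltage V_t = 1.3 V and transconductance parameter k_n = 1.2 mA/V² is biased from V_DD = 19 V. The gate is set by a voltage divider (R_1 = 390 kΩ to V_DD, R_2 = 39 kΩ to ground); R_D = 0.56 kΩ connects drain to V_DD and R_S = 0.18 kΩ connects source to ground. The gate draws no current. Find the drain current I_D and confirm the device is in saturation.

V_G = V_DD·R_2/(R_1+R_2) = 19×39/429 = 1.73 V.
Assume saturation: I_D = (k_n/2)(V_GS − V_t)² with V_GS = V_G − I_D·R_S = 1.73 − 0.18·I_D.
Substituting gives 0.0194·I_D² − 1.09·I_D + 0.11 = 0, with roots I_D = 0.1 or 56.1 mA.
The root I_D = 56.1 mA gives V_GS = -8.37 V ≤ V_t, so take I_D = 0.1 mA.
Then V_GS = 1.71 V and V_DS = V_DD − I_D(R_D+R_S) = 19 − 0.1×0.74 = 18.9 V.
Saturation requires V_DS ≥ V_GS − V_t = 0.409 V; 18.9 ≥ 0.409 ✓.

I_D ≈ 0.1 mA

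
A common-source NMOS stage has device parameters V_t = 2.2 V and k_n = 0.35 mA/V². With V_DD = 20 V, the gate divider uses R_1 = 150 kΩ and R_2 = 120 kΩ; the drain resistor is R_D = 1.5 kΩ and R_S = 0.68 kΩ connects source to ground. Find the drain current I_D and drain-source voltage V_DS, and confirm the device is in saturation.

I_D ≈ 3.4 mA, V_DS ≈ 13 V

V_G = V_DD·R_2/(R_1+R_2) = 20×120/270 = 8.89 V.
Assume saturation: I_D = (k_n/2)(V_GS − V_t)² with V_GS = V_G − I_D·R_S = 8.89 − 0.68·I_D.
Substituting gives 0.0809·I_D² − 2.59·I_D + 7.83 = 0, with roots I_D = 3.38 or 28.7 mA.
The root I_D = 28.7 mA gives V_GS = -10.6 V ≤ V_t, so take I_D = 3.38 mA.
Then V_GS = 6.59 V and V_DS = V_DD − I_D(R_D+R_S) = 20 − 3.38×2.18 = 12.6 V.
Saturation requires V_DS ≥ V_GS − V_t = 4.39 V; 12.6 ≥ 4.39 ✓.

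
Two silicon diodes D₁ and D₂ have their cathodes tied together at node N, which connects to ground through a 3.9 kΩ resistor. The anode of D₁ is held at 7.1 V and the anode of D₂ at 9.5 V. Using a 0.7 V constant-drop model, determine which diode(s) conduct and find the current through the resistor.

Only D₂ conducts; I_R ≈ 2.3 mA

Assume both conduct. Then node N would need to be at both 7.1−0.7 = 6.4 V and 9.5−0.7 = 8.8 V, which is impossible.
Assume only D₂ conducts: V_N = 9.5 − 0.7 = 8.8 V, so I_R = 8.8/3.9 = 2.26 mA.
Check D₁: its anode-to-cathode voltage is 7.1 − 8.8 = -1.7 V < 0.7 V, so it is off. The assumption is consistent.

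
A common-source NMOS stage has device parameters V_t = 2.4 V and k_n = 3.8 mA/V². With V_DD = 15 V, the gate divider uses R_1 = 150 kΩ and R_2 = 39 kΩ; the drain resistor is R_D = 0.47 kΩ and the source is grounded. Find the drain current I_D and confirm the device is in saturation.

V_G = V_DD·R_2/(R_1+R_2) = 15×39/189 = 3.1 V. With the source grounded, V_GS = V_G = 3.1 V.
Assume saturation: I_D = (k_n/2)(V_GS − V_t)² = (3.8/2)×(3.1 − 2.4)² = 1.9×0.695² = 0.918 mA.
V_DS = V_DD − I_D·R_D = 15 − 0.918×0.47 = 14.6 V.
Saturation requires V_DS ≥ V_GS − V_t = 0.695 V; 14.6 ≥ 0.695 ✓.

I_D ≈ 0.92 mA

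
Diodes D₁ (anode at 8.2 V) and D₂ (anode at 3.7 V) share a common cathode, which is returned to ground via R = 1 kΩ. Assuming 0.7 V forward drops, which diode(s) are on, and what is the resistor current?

Assume both conduct. Then node N would need to be at both 8.2−0.7 = 7.5 V and 3.7−0.7 = 3 V, which is impossible.
Assume only D₁ conducts: V_N = 8.2 − 0.7 = 7.5 V, so I_R = 7.5/1 = 7.5 mA.
Check D₂: its anode-to-cathode voltage is 3.7 − 7.5 = -3.8 V < 0.7 V, so it is off. The assumption is consistent.

Only D₁ conducts; I_R ≈ 7.5 mA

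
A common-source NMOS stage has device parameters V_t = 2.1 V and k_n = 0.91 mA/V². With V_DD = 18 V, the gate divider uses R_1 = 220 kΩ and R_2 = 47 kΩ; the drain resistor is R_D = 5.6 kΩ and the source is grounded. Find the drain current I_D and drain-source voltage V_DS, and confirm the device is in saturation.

I_D ≈ 0.52 mA, V_DS ≈ 15 V

V_G = V_DD·R_2/(R_1+R_2) = 18×47/267 = 3.17 V. With the source grounded, V_GS = V_G = 3.17 V.
Assume saturation: I_D = (k_n/2)(V_GS − V_t)² = (0.91/2)×(3.17 − 2.1)² = 0.455×1.07² = 0.52 mA.
V_DS = V_DD − I_D·R_D = 18 − 0.52×5.6 = 15.1 V.
Saturation requires V_DS ≥ V_GS − V_t = 1.07 V; 15.1 ≥ 1.07 ✓.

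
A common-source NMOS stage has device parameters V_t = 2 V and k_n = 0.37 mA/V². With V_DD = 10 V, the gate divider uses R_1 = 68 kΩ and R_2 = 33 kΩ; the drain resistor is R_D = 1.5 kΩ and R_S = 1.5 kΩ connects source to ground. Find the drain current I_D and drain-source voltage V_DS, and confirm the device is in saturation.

I_D ≈ 0.18 mA, V_DS ≈ 9.5 V

V_G = V_DD·R_2/(R_1+R_2) = 10×33/101 = 3.27 V.
Assume saturation: I_D = (k_n/2)(V_GS − V_t)² with V_GS = V_G − I_D·R_S = 3.27 − 1.5·I_D.
Substituting gives 0.416·I_D² − 1.7·I_D + 0.297 = 0, with roots I_D = 0.183 or 3.91 mA.
The root I_D = 3.91 mA gives V_GS = -2.6 V ≤ V_t, so take I_D = 0.183 mA.
Then V_GS = 2.99 V and V_DS = V_DD − I_D(R_D+R_S) = 10 − 0.183×3 = 9.45 V.
Saturation requires V_DS ≥ V_GS − V_t = 0.993 V; 9.45 ≥ 0.993 ✓.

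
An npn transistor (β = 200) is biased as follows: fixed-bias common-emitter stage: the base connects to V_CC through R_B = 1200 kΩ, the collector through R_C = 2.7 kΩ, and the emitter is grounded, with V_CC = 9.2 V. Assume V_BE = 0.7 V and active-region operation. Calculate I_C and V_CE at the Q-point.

Base loop: V_CC = I_B·R_B + V_BE, so I_B = (9.2 − 0.7)/1200 kΩ = 0.00708 mA.
In the active region I_C = β·I_B = 200 × 0.00708 = 1.42 mA.
Collector loop: V_CE = V_CC − I_C·R_C = 9.2 − 1.42×2.7 = 5.38 V.
Since V_CE = 5.38 V > V_CE(sat) ≈ 0.2 V, the transistor is in the active region as assumed.

I_C ≈ 1.4 mA, V_CE ≈ 5.4 V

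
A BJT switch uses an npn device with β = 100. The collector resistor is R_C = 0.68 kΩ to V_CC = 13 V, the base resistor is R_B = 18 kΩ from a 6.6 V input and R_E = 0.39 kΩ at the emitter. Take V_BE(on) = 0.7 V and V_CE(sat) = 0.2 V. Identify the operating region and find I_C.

active; I_C ≈ 10 mA

Assume active. Base-emitter loop: I_B = (V_BB − V_BE)/(R_B + (β+1)R_E) = (6.6 − 0.7)/(18 + 101×0.39) = 0.103 mA.
I_C = β·I_B = 100×0.103 = 10.3 mA.
V_CE = V_CC − I_C·R_C − I_E·R_E = 13 − 10.3×0.68 − 10.4×0.39 = 1.96 V > V_CE(sat), so the active-region assumption holds.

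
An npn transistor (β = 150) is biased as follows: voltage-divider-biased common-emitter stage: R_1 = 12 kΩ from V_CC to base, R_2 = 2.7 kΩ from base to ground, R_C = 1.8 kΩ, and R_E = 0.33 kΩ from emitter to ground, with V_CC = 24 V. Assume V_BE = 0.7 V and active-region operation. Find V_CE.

Thevenize the base divider: V_Th = V_CC·R_2/(R_1+R_2) = 24×2.7/14.7 = 4.41 V, R_Th = R_1‖R_2 = 2.2 kΩ.
Base-emitter loop: V_Th = I_B·R_Th + V_BE + (β+1)I_B·R_E, so I_B = (4.41 − 0.7) / (2.2 + 151×0.33) = 0.0713 mA.
I_C = β·I_B = 150×0.0713 = 10.7 mA, and I_E = (β+1)I_B = 10.8 mA.
V_CE = V_CC − I_C·R_C − I_E·R_E = 24 − 10.7×1.8 − 10.8×0.33 = 1.21 V.
V_CE = 1.21 V > 0.2 V confirms active-region operation.

V_CE ≈ 1.2 V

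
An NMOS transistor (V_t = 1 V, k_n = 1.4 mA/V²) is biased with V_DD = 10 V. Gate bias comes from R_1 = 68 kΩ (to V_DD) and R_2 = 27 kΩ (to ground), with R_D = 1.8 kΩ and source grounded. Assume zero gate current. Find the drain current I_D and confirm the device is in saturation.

I_D ≈ 2.4 mA

V_G = V_DD·R_2/(R_1+R_2) = 10×27/95 = 2.84 V. With the source grounded, V_GS = V_G = 2.84 V.
Assume saturation: I_D = (k_n/2)(V_GS − V_t)² = (1.4/2)×(2.84 − 1)² = 0.7×1.84² = 2.38 mA.
V_DS = V_DD − I_D·R_D = 10 − 2.38×1.8 = 5.72 V.
Saturation requires V_DS ≥ V_GS − V_t = 1.84 V; 5.72 ≥ 1.84 ✓.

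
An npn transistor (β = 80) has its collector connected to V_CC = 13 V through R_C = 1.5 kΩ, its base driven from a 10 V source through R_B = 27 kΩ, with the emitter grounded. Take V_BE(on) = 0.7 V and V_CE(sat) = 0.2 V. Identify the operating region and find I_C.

Assume active: I_B = (10 − 0.7)/27 = 0.344 mA, giving I_C = β·I_B = 27.6 mA.
But then V_CE = 13 − 27.6×1.5 = -28.3 V < V_CE(sat) = 0.2 V — impossible in the active region.
So the transistor is saturated. With V_CE = 0.2 V, I_C = (V_CC − 0.2)/R_C = 12.8/1.5 = 8.53 mA.
Check: β·I_B = 27.6 mA > I_C = 8.53 mA, confirming saturation.

saturation; I_C ≈ 8.5 mA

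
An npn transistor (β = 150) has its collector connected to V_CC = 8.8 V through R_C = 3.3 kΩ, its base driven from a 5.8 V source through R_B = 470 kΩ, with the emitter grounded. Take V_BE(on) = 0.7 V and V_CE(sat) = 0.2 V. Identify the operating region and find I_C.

Assume active. Base-emitter loop: I_B = (V_BB − V_BE)/R_B = (5.8 − 0.7)/470 = 0.0109 mA.
I_C = β·I_B = 150×0.0109 = 1.63 mA.
V_CE = V_CC − I_C·R_C = 8.8 − 1.63×3.3 = 3.43 V > V_CE(sat), so the active-region assumption holds.

active; I_C ≈ 1.6 mA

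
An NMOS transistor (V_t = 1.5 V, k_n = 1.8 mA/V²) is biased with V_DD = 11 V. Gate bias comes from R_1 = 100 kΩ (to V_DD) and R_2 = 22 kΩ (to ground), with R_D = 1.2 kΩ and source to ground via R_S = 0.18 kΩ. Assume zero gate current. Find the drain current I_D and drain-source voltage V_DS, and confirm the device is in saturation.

V_G = V_DD·R_2/(R_1+R_2) = 11×22/122 = 1.98 V.
Assume saturation: I_D = (k_n/2)(V_GS − V_t)² with V_GS = V_G − I_D·R_S = 1.98 − 0.18·I_D.
Substituting gives 0.0292·I_D² − 1.16·I_D + 0.21 = 0, with roots I_D = 0.183 or 39.5 mA.
The root I_D = 39.5 mA gives V_GS = -5.12 V ≤ V_t, so take I_D = 0.183 mA.
Then V_GS = 1.95 V and V_DS = V_DD − I_D(R_D+R_S) = 11 − 0.183×1.38 = 10.7 V.
Saturation requires V_DS ≥ V_GS − V_t = 0.451 V; 10.7 ≥ 0.451 ✓.

I_D ≈ 0.18 mA, V_DS ≈ 11 V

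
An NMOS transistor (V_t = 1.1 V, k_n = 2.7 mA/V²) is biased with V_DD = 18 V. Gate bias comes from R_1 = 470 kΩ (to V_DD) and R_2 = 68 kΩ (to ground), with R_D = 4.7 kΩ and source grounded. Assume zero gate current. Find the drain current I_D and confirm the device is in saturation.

I_D ≈ 1.9 mA

V_G = V_DD·R_2/(R_1+R_2) = 18×68/538 = 2.28 V. With the source grounded, V_GS = V_G = 2.28 V.
Assume saturation: I_D = (k_n/2)(V_GS − V_t)² = (2.7/2)×(2.28 − 1.1)² = 1.35×1.18² = 1.86 mA.
V_DS = V_DD − I_D·R_D = 18 − 1.86×4.7 = 9.24 V.
Saturation requires V_DS ≥ V_GS − V_t = 1.18 V; 9.24 ≥ 1.18 ✓.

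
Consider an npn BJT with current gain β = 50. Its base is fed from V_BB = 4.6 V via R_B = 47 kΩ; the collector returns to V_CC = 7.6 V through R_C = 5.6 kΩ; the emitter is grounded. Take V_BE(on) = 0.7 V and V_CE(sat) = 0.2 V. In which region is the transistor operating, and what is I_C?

Assume active: I_B = (4.6 − 0.7)/47 = 0.083 mA, giving I_C = β·I_B = 4.15 mA.
But then V_CE = 7.6 − 4.15×5.6 = -15.6 V < V_CE(sat) = 0.2 V — impossible in the active region.
So the transistor is saturated. With V_CE = 0.2 V, I_C = (V_CC − 0.2)/R_C = 7.4/5.6 = 1.32 mA.
Check: β·I_B = 4.15 mA > I_C = 1.32 mA, confirming saturation.

saturation; I_C ≈ 1.3 mA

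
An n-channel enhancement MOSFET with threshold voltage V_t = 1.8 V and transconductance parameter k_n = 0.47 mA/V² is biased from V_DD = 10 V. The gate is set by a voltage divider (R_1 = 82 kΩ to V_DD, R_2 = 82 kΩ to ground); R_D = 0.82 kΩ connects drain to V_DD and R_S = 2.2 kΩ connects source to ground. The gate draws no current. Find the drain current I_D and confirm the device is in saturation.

I_D ≈ 0.68 mA

V_G = V_DD·R_2/(R_1+R_2) = 10×82/164 = 5 V.
Assume saturation: I_D = (k_n/2)(V_GS − V_t)² with V_GS = V_G − I_D·R_S = 5 − 2.2·I_D.
Substituting gives 1.14·I_D² − 4.31·I_D + 2.41 = 0, with roots I_D = 0.681 or 3.11 mA.
The root I_D = 3.11 mA gives V_GS = -1.84 V ≤ V_t, so take I_D = 0.681 mA.
Then V_GS = 3.5 V and V_DS = V_DD − I_D(R_D+R_S) = 10 − 0.681×3.02 = 7.94 V.
Saturation requires V_DS ≥ V_GS − V_t = 1.7 V; 7.94 ≥ 1.7 ✓.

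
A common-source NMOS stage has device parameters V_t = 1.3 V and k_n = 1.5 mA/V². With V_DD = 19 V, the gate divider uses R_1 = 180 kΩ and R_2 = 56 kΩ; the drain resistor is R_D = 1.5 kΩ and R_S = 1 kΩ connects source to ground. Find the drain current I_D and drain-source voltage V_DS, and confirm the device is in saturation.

I_D ≈ 1.7 mA, V_DS ≈ 15 V

V_G = V_DD·R_2/(R_1+R_2) = 19×56/236 = 4.51 V.
Assume saturation: I_D = (k_n/2)(V_GS − V_t)² with V_GS = V_G − I_D·R_S = 4.51 − 1·I_D.
Substituting gives 0.75·I_D² − 5.81·I_D + 7.72 = 0, with roots I_D = 1.7 or 6.05 mA.
The root I_D = 6.05 mA gives V_GS = -1.54 V ≤ V_t, so take I_D = 1.7 mA.
Then V_GS = 2.81 V and V_DS = V_DD − I_D(R_D+R_S) = 19 − 1.7×2.5 = 14.7 V.
Saturation requires V_DS ≥ V_GS − V_t = 1.51 V; 14.7 ≥ 1.51 ✓.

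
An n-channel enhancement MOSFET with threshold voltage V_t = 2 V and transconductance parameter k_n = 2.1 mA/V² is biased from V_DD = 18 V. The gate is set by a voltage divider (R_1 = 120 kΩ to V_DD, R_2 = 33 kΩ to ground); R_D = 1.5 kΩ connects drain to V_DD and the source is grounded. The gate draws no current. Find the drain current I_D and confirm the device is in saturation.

I_D ≈ 3.7 mA

V_G = V_DD·R_2/(R_1+R_2) = 18×33/153 = 3.88 V. With the source grounded, V_GS = V_G = 3.88 V.
Assume saturation: I_D = (k_n/2)(V_GS − V_t)² = (2.1/2)×(3.88 − 2)² = 1.05×1.88² = 3.72 mA.
V_DS = V_DD − I_D·R_D = 18 − 3.72×1.5 = 12.4 V.
Saturation requires V_DS ≥ V_GS − V_t = 1.88 V; 12.4 ≥ 1.88 ✓.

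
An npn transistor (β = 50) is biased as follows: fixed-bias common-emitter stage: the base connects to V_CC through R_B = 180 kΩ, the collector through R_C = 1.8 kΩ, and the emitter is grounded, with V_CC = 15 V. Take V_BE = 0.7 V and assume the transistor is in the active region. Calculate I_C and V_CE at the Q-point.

Base loop: V_CC = I_B·R_B + V_BE, so I_B = (15 − 0.7)/180 kΩ = 0.0794 mA.
In the active region I_C = β·I_B = 50 × 0.0794 = 3.97 mA.
Collector loop: V_CE = V_CC − I_C·R_C = 15 − 3.97×1.8 = 7.85 V.
Since V_CE = 7.85 V > V_CE(sat) ≈ 0.2 V, the transistor is in the active region as assumed.

I_C ≈ 4 mA, V_CE ≈ 7.8 V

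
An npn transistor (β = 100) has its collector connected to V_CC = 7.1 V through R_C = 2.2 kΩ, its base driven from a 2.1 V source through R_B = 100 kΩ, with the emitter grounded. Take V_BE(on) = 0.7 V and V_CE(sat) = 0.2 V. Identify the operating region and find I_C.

Assume active. Base-emitter loop: I_B = (V_BB − V_BE)/R_B = (2.1 − 0.7)/100 = 0.014 mA.
I_C = β·I_B = 100×0.014 = 1.4 mA.
V_CE = V_CC − I_C·R_C = 7.1 − 1.4×2.2 = 4.02 V > V_CE(sat), so the active-region assumption holds.

active; I_C ≈ 1.4 mA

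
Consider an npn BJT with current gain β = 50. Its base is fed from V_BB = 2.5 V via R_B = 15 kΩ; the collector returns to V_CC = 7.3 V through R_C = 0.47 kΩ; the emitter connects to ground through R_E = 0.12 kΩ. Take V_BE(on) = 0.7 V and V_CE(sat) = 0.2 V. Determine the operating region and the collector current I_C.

active; I_C ≈ 4.3 mA

Assume active. Base-emitter loop: I_B = (V_BB − V_BE)/(R_B + (β+1)R_E) = (2.5 − 0.7)/(15 + 51×0.12) = 0.0852 mA.
I_C = β·I_B = 50×0.0852 = 4.26 mA.
V_CE = V_CC − I_C·R_C − I_E·R_E = 7.3 − 4.26×0.47 − 4.35×0.12 = 4.78 V > V_CE(sat), so the active-region assumption holds.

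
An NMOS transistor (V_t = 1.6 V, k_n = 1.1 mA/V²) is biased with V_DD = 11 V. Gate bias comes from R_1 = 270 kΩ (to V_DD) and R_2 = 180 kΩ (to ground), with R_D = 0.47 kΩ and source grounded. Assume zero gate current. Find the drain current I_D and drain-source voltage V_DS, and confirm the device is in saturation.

V_G = V_DD·R_2/(R_1+R_2) = 11×180/450 = 4.4 V. With the source grounded, V_GS = V_G = 4.4 V.
Assume saturation: I_D = (k_n/2)(V_GS − V_t)² = (1.1/2)×(4.4 − 1.6)² = 0.55×2.8² = 4.31 mA.
V_DS = V_DD − I_D·R_D = 11 − 4.31×0.47 = 8.97 V.
Saturation requires V_DS ≥ V_GS − V_t = 2.8 V; 8.97 ≥ 2.8 ✓.

I_D ≈ 4.3 mA, V_DS ≈ 9 V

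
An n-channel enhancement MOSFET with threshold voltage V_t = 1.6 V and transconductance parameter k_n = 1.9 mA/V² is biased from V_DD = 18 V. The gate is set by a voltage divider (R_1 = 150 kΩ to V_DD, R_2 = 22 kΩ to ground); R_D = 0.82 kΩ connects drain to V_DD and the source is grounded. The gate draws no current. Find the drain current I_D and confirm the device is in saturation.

V_G = V_DD·R_2/(R_1+R_2) = 18×22/172 = 2.3 V. With the source grounded, V_GS = V_G = 2.3 V.
Assume saturation: I_D = (k_n/2)(V_GS − V_t)² = (1.9/2)×(2.3 − 1.6)² = 0.95×0.702² = 0.469 mA.
V_DS = V_DD − I_D·R_D = 18 − 0.469×0.82 = 17.6 V.
Saturation requires V_DS ≥ V_GS − V_t = 0.702 V; 17.6 ≥ 0.702 ✓.

I_D ≈ 0.47 mA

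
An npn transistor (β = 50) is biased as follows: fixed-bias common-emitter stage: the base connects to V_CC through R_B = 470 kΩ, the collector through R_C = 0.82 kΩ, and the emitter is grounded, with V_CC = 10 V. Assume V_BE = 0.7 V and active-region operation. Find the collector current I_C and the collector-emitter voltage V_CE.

Base loop: V_CC = I_B·R_B + V_BE, so I_B = (10 − 0.7)/470 kΩ = 0.0198 mA.
In the active region I_C = β·I_B = 50 × 0.0198 = 0.989 mA.
Collector loop: V_CE = V_CC − I_C·R_C = 10 − 0.989×0.82 = 9.19 V.
Since V_CE = 9.19 V > V_CE(sat) ≈ 0.2 V, the transistor is in the active region as assumed.

I_C ≈ 0.99 mA, V_CE ≈ 9.2 V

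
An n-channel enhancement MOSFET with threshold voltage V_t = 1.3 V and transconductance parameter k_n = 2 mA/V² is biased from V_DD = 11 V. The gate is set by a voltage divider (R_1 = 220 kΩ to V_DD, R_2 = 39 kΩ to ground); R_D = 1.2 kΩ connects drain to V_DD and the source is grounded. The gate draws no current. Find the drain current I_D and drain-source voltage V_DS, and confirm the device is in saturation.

V_G = V_DD·R_2/(R_1+R_2) = 11×39/259 = 1.66 V. With the source grounded, V_GS = V_G = 1.66 V.
Assume saturation: I_D = (k_n/2)(V_GS − V_t)² = (2/2)×(1.66 − 1.3)² = 1×0.356² = 0.127 mA.
V_DS = V_DD − I_D·R_D = 11 − 0.127×1.2 = 10.8 V.
Saturation requires V_DS ≥ V_GS − V_t = 0.356 V; 10.8 ≥ 0.356 ✓.

I_D ≈ 0.13 mA, V_DS ≈ 11 V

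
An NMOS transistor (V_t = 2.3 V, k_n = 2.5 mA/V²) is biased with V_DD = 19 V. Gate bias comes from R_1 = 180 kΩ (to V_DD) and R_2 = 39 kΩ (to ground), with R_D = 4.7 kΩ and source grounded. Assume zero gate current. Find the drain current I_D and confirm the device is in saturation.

I_D ≈ 1.5 mA

V_G = V_DD·R_2/(R_1+R_2) = 19×39/219 = 3.38 V. With the source grounded, V_GS = V_G = 3.38 V.
Assume saturation: I_D = (k_n/2)(V_GS − V_t)² = (2.5/2)×(3.38 − 2.3)² = 1.25×1.08² = 1.47 mA.
V_DS = V_DD − I_D·R_D = 19 − 1.47×4.7 = 12.1 V.
Saturation requires V_DS ≥ V_GS − V_t = 1.08 V; 12.1 ≥ 1.08 ✓.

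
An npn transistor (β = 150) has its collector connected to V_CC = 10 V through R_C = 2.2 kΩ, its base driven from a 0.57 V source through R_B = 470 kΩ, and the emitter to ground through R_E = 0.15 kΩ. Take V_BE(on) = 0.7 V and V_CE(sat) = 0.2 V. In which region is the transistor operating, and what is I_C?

V_BB = 0.57 V ≤ V_BE(on) = 0.7 V, so the base-emitter junction is not forward biased.
The transistor is in cutoff: I_B = I_C = 0.

cutoff; I_C ≈ 0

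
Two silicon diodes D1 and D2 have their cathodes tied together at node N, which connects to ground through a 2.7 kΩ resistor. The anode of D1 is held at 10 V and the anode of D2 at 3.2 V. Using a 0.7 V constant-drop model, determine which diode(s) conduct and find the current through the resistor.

Only D1 conducts; I_R ≈ 3.4 mA

Assume both conduct. Then node N would need to be at both 10−0.7 = 9.3 V and 3.2−0.7 = 2.5 V, which is impossible.
Assume only D1 conducts: V_N = 10 − 0.7 = 9.3 V, so I_R = 9.3/2.7 = 3.44 mA.
Check D2: its anode-to-cathode voltage is 3.2 − 9.3 = -6.1 V < 0.7 V, so it is off. The assumption is consistent.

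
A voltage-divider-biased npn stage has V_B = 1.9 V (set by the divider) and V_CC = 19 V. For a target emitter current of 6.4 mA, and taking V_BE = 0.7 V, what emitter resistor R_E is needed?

R_E ≈ 0.19 kΩ

V_E = V_B − V_BE = 1.9 − 0.7 = 1.2 V.
R_E = V_E / I_E = 1.2 / 6.4 = 0.187 kΩ.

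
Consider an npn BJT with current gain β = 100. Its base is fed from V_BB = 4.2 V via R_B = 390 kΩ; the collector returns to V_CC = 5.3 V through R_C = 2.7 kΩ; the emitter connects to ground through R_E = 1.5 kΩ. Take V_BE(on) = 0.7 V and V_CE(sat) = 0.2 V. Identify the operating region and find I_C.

Assume active. Base-emitter loop: I_B = (V_BB − V_BE)/(R_B + (β+1)R_E) = (4.2 − 0.7)/(390 + 101×1.5) = 0.00646 mA.
I_C = β·I_B = 100×0.00646 = 0.646 mA.
V_CE = V_CC − I_C·R_C − I_E·R_E = 5.3 − 0.646×2.7 − 0.653×1.5 = 2.58 V > V_CE(sat), so the active-region assumption holds.

active; I_C ≈ 0.65 mA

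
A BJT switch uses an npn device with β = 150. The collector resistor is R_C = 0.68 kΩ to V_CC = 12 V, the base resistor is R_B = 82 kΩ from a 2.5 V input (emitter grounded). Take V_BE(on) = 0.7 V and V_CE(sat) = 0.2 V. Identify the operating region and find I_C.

Assume active. Base-emitter loop: I_B = (V_BB − V_BE)/R_B = (2.5 − 0.7)/82 = 0.022 mA.
I_C = β·I_B = 150×0.022 = 3.29 mA.
V_CE = V_CC − I_C·R_C = 12 − 3.29×0.68 = 9.76 V > V_CE(sat), so the active-region assumption holds.

active; I_C ≈ 3.3 mA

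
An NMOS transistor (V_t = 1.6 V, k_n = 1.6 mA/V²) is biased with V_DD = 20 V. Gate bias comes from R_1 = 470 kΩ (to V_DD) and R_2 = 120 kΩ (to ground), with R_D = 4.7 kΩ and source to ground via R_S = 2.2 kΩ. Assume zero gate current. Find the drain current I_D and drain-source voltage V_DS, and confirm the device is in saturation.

I_D ≈ 0.7 mA, V_DS ≈ 15 V

V_G = V_DD·R_2/(R_1+R_2) = 20×120/590 = 4.07 V.
Assume saturation: I_D = (k_n/2)(V_GS − V_t)² with V_GS = V_G − I_D·R_S = 4.07 − 2.2·I_D.
Substituting gives 3.87·I_D² − 9.69·I_D + 4.87 = 0, with roots I_D = 0.697 or 1.8 mA.
The root I_D = 1.8 mA gives V_GS = 0.0982 V ≤ V_t, so take I_D = 0.697 mA.
Then V_GS = 2.53 V and V_DS = V_DD − I_D(R_D+R_S) = 20 − 0.697×6.9 = 15.2 V.
Saturation requires V_DS ≥ V_GS − V_t = 0.934 V; 15.2 ≥ 0.934 ✓.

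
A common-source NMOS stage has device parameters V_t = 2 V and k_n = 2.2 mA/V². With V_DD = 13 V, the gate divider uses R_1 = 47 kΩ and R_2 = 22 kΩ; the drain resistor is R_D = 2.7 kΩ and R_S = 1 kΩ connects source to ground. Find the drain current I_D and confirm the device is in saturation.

V_G = V_DD·R_2/(R_1+R_2) = 13×22/69 = 4.14 V.
Assume saturation: I_D = (k_n/2)(V_GS − V_t)² with V_GS = V_G − I_D·R_S = 4.14 − 1·I_D.
Substituting gives 1.1·I_D² − 5.72·I_D + 5.06 = 0, with roots I_D = 1.13 or 4.07 mA.
The root I_D = 4.07 mA gives V_GS = 0.0769 V ≤ V_t, so take I_D = 1.13 mA.
Then V_GS = 3.01 V and V_DS = V_DD − I_D(R_D+R_S) = 13 − 1.13×3.7 = 8.82 V.
Saturation requires V_DS ≥ V_GS − V_t = 1.01 V; 8.82 ≥ 1.01 ✓.

I_D ≈ 1.1 mA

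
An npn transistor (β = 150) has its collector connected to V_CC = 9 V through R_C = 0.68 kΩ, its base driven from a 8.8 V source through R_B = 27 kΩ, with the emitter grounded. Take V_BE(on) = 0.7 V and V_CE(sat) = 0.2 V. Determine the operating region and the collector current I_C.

saturation; I_C ≈ 13 mA

Assume active: I_B = (8.8 − 0.7)/27 = 0.3 mA, giving I_C = β·I_B = 45 mA.
But then V_CE = 9 − 45×0.68 = -21.6 V < V_CE(sat) = 0.2 V — impossible in the active region.
So the transistor is saturated. With V_CE = 0.2 V, I_C = (V_CC − 0.2)/R_C = 8.8/0.68 = 12.9 mA.
Check: β·I_B = 45 mA > I_C = 12.9 mA, confirming saturation.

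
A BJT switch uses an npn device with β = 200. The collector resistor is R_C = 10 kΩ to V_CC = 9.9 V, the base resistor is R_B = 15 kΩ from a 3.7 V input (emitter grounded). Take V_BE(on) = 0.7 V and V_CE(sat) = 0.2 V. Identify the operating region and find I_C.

Assume active: I_B = (3.7 − 0.7)/15 = 0.2 mA, giving I_C = β·I_B = 40 mA.
But then V_CE = 9.9 − 40×10 = -390 V < V_CE(sat) = 0.2 V — impossible in the active region.
So the transistor is saturated. With V_CE = 0.2 V, I_C = (V_CC − 0.2)/R_C = 9.7/10 = 0.97 mA.
Check: β·I_B = 40 mA > I_C = 0.97 mA, confirming saturation.

saturation; I_C ≈ 0.97 mA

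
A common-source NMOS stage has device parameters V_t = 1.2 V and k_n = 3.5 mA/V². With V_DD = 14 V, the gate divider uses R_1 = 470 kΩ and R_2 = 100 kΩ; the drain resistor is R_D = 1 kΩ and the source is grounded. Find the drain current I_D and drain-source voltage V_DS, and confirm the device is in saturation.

I_D ≈ 2.8 mA, V_DS ≈ 11 V

V_G = V_DD·R_2/(R_1+R_2) = 14×100/570 = 2.46 V. With the source grounded, V_GS = V_G = 2.46 V.
Assume saturation: I_D = (k_n/2)(V_GS − V_t)² = (3.5/2)×(2.46 − 1.2)² = 1.75×1.26² = 2.76 mA.
V_DS = V_DD − I_D·R_D = 14 − 2.76×1 = 11.2 V.
Saturation requires V_DS ≥ V_GS − V_t = 1.26 V; 11.2 ≥ 1.26 ✓.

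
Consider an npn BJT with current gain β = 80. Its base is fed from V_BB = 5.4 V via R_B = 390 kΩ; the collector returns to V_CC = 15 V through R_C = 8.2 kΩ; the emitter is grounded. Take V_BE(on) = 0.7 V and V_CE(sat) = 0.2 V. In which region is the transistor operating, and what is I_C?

active; I_C ≈ 0.96 mA

Assume active. Base-emitter loop: I_B = (V_BB − V_BE)/R_B = (5.4 − 0.7)/390 = 0.0121 mA.
I_C = β·I_B = 80×0.0121 = 0.964 mA.
V_CE = V_CC − I_C·R_C = 15 − 0.964×8.2 = 7.09 V > V_CE(sat), so the active-region assumption holds.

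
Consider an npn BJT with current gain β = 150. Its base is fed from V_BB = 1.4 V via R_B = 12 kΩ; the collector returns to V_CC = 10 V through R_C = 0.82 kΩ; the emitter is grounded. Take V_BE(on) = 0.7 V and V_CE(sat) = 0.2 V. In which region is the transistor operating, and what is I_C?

Assume active. Base-emitter loop: I_B = (V_BB − V_BE)/R_B = (1.4 − 0.7)/12 = 0.0583 mA.
I_C = β·I_B = 150×0.0583 = 8.75 mA.
V_CE = V_CC − I_C·R_C = 10 − 8.75×0.82 = 2.83 V > V_CE(sat), so the active-region assumption holds.

active; I_C ≈ 8.7 mA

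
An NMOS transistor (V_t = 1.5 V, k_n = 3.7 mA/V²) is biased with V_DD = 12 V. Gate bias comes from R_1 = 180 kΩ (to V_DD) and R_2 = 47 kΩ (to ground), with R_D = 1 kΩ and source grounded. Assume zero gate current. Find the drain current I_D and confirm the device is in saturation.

V_G = V_DD·R_2/(R_1+R_2) = 12×47/227 = 2.48 V. With the source grounded, V_GS = V_G = 2.48 V.
Assume saturation: I_D = (k_n/2)(V_GS − V_t)² = (3.7/2)×(2.48 − 1.5)² = 1.85×0.985² = 1.79 mA.
V_DS = V_DD − I_D·R_D = 12 − 1.79×1 = 10.2 V.
Saturation requires V_DS ≥ V_GS − V_t = 0.985 V; 10.2 ≥ 0.985 ✓.

I_D ≈ 1.8 mA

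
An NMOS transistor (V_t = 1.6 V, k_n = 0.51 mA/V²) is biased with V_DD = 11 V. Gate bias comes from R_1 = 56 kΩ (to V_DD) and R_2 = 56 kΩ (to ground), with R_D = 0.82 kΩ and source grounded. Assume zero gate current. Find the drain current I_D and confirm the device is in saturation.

I_D ≈ 3.9 mA

V_G = V_DD·R_2/(R_1+R_2) = 11×56/112 = 5.5 V. With the source grounded, V_GS = V_G = 5.5 V.
Assume saturation: I_D = (k_n/2)(V_GS − V_t)² = (0.51/2)×(5.5 − 1.6)² = 0.255×3.9² = 3.88 mA.
V_DS = V_DD − I_D·R_D = 11 − 3.88×0.82 = 7.82 V.
Saturation requires V_DS ≥ V_GS − V_t = 3.9 V; 7.82 ≥ 3.9 ✓.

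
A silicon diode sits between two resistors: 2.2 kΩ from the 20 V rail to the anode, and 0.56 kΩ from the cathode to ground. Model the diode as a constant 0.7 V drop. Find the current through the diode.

I ≈ 7 mA

The two resistors are in series with the diode, so KVL gives 20 = I·2.2 + 0.7 + I·0.56.
I = (20 − 0.7) / (2.2 + 0.56) kΩ = 19.3 / 2.76 = 6.99 mA.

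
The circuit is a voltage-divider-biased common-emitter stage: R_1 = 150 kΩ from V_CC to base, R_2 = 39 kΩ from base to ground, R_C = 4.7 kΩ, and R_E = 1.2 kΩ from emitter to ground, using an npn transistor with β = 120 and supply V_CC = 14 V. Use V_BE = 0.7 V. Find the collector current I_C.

I_C ≈ 1.5 mA

Thevenize the base divider: V_Th = V_CC·R_2/(R_1+R_2) = 14×39/189 = 2.89 V, R_Th = R_1‖R_2 = 31 kΩ.
Base-emitter loop: V_Th = I_B·R_Th + V_BE + (β+1)I_B·R_E, so I_B = (2.89 − 0.7) / (31 + 121×1.2) = 0.0124 mA.
I_C = β·I_B = 120×0.0124 = 1.49 mA, and I_E = (β+1)I_B = 1.5 mA.
V_CE = V_CC − I_C·R_C − I_E·R_E = 14 − 1.49×4.7 − 1.5×1.2 = 5.19 V.
V_CE = 5.19 V > 0.2 V confirms active-region operation.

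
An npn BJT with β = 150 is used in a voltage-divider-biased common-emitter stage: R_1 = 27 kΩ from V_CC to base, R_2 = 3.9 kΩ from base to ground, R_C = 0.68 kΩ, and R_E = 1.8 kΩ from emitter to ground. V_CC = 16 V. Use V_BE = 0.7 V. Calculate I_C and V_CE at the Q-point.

I_C ≈ 0.72 mA, V_CE ≈ 14 V

Thevenize the base divider: V_Th = V_CC·R_2/(R_1+R_2) = 16×3.9/30.9 = 2.02 V, R_Th = R_1‖R_2 = 3.41 kΩ.
Base-emitter loop: V_Th = I_B·R_Th + V_BE + (β+1)I_B·R_E, so I_B = (2.02 − 0.7) / (3.41 + 151×1.8) = 0.00479 mA.
I_C = β·I_B = 150×0.00479 = 0.719 mA, and I_E = (β+1)I_B = 0.724 mA.
V_CE = V_CC − I_C·R_C − I_E·R_E = 16 − 0.719×0.68 − 0.724×1.8 = 14.2 V.
V_CE = 14.2 V > 0.2 V confirms active-region operation.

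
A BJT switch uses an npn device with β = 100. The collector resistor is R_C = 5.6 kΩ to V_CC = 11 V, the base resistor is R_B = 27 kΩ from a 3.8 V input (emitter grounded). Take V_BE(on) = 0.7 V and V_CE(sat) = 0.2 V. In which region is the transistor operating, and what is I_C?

Assume active: I_B = (3.8 − 0.7)/27 = 0.115 mA, giving I_C = β·I_B = 11.5 mA.
But then V_CE = 11 − 11.5×5.6 = -53.3 V < V_CE(sat) = 0.2 V — impossible in the active region.
So the transistor is saturated. With V_CE = 0.2 V, I_C = (V_CC − 0.2)/R_C = 10.8/5.6 = 1.93 mA.
Check: β·I_B = 11.5 mA > I_C = 1.93 mA, confirming saturation.

saturation; I_C ≈ 1.9 mA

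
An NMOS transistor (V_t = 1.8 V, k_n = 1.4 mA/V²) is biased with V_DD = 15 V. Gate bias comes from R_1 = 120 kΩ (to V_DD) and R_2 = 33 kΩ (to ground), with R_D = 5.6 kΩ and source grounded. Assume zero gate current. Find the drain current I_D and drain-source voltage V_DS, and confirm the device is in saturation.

I_D ≈ 1.4 mA, V_DS ≈ 6.9 V

V_G = V_DD·R_2/(R_1+R_2) = 15×33/153 = 3.24 V. With the source grounded, V_GS = V_G = 3.24 V.
Assume saturation: I_D = (k_n/2)(V_GS − V_t)² = (1.4/2)×(3.24 − 1.8)² = 0.7×1.44² = 1.44 mA.
V_DS = V_DD − I_D·R_D = 15 − 1.44×5.6 = 6.92 V.
Saturation requires V_DS ≥ V_GS − V_t = 1.44 V; 6.92 ≥ 1.44 ✓.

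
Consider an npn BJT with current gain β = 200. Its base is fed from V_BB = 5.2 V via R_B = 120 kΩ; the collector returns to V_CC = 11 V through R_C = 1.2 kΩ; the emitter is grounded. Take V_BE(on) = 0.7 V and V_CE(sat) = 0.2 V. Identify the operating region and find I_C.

Assume active. Base-emitter loop: I_B = (V_BB − V_BE)/R_B = (5.2 − 0.7)/120 = 0.0375 mA.
I_C = β·I_B = 200×0.0375 = 7.5 mA.
V_CE = V_CC − I_C·R_C = 11 − 7.5×1.2 = 2 V > V_CE(sat), so the active-region assumption holds.

active; I_C ≈ 7.5 mA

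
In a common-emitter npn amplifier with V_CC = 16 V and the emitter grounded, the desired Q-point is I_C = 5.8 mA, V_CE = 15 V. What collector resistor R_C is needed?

Collector loop: V_CC = I_C·R_C + V_CE.
R_C = (V_CC − V_CE)/I_C = (16 − 15)/5.8 = 0.172 kΩ.

R_C ≈ 0.17 kΩ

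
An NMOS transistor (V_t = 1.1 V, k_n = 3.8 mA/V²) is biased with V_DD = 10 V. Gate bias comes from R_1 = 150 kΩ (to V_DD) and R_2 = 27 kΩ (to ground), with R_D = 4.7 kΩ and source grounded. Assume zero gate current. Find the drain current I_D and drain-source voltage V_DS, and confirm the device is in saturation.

V_G = V_DD·R_2/(R_1+R_2) = 10×27/177 = 1.53 V. With the source grounded, V_GS = V_G = 1.53 V.
Assume saturation: I_D = (k_n/2)(V_GS − V_t)² = (3.8/2)×(1.53 − 1.1)² = 1.9×0.425² = 0.344 mA.
V_DS = V_DD − I_D·R_D = 10 − 0.344×4.7 = 8.38 V.
Saturation requires V_DS ≥ V_GS − V_t = 0.425 V; 8.38 ≥ 0.425 ✓.

I_D ≈ 0.34 mA, V_DS ≈ 8.4 V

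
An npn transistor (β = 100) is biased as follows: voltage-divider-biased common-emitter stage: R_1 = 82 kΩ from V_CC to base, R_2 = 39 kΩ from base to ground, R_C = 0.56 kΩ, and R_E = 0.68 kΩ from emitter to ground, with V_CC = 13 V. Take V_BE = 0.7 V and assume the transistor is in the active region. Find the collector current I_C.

Thevenize the base divider: V_Th = V_CC·R_2/(R_1+R_2) = 13×39/121 = 4.19 V, R_Th = R_1‖R_2 = 26.4 kΩ.
Base-emitter loop: V_Th = I_B·R_Th + V_BE + (β+1)I_B·R_E, so I_B = (4.19 − 0.7) / (26.4 + 101×0.68) = 0.0367 mA.
I_C = β·I_B = 100×0.0367 = 3.67 mA, and I_E = (β+1)I_B = 3.71 mA.
V_CE = V_CC − I_C·R_C − I_E·R_E = 13 − 3.67×0.56 − 3.71×0.68 = 8.42 V.
V_CE = 8.42 V > 0.2 V confirms active-region operation.

I_C ≈ 3.7 mA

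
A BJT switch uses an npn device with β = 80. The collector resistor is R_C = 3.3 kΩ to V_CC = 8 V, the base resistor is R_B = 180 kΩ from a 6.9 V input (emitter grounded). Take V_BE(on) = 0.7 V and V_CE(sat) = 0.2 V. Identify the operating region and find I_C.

saturation; I_C ≈ 2.4 mA

Assume active: I_B = (6.9 − 0.7)/180 = 0.0344 mA, giving I_C = β·I_B = 2.76 mA.
But then V_CE = 8 − 2.76×3.3 = -1.09 V < V_CE(sat) = 0.2 V — impossible in the active region.
So the transistor is saturated. With V_CE = 0.2 V, I_C = (V_CC − 0.2)/R_C = 7.8/3.3 = 2.36 mA.
Check: β·I_B = 2.76 mA > I_C = 2.36 mA, confirming saturation.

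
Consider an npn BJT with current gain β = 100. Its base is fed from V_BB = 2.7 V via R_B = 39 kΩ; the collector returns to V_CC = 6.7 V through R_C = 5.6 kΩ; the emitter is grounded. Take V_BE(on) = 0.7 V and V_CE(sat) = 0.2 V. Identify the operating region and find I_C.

saturation; I_C ≈ 1.2 mA

Assume active: I_B = (2.7 − 0.7)/39 = 0.0513 mA, giving I_C = β·I_B = 5.13 mA.
But then V_CE = 6.7 − 5.13×5.6 = -22 V < V_CE(sat) = 0.2 V — impossible in the active region.
So the transistor is saturated. With V_CE = 0.2 V, I_C = (V_CC − 0.2)/R_C = 6.5/5.6 = 1.16 mA.
Check: β·I_B = 5.13 mA > I_C = 1.16 mA, confirming saturation.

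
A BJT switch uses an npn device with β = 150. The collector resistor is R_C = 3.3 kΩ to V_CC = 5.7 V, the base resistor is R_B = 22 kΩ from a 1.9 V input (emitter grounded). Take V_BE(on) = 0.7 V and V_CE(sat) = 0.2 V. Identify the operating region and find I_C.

Assume active: I_B = (1.9 − 0.7)/22 = 0.0545 mA, giving I_C = β·I_B = 8.18 mA.
But then V_CE = 5.7 − 8.18×3.3 = -21.3 V < V_CE(sat) = 0.2 V — impossible in the active region.
So the transistor is saturated. With V_CE = 0.2 V, I_C = (V_CC − 0.2)/R_C = 5.5/3.3 = 1.67 mA.
Check: β·I_B = 8.18 mA > I_C = 1.67 mA, confirming saturation.

saturation; I_C ≈ 1.7 mA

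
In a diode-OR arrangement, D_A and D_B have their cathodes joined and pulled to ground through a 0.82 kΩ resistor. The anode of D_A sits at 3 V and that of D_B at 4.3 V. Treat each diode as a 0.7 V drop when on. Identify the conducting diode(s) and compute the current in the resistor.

Assume both conduct. Then node N would need to be at both 3−0.7 = 2.3 V and 4.3−0.7 = 3.6 V, which is impossible.
Assume only D_B conducts: V_N = 4.3 − 0.7 = 3.6 V, so I_R = 3.6/0.82 = 4.39 mA.
Check D_A: its anode-to-cathode voltage is 3 − 3.6 = -0.6 V < 0.7 V, so it is off. The assumption is consistent.

Only D_B conducts; I_R ≈ 4.4 mA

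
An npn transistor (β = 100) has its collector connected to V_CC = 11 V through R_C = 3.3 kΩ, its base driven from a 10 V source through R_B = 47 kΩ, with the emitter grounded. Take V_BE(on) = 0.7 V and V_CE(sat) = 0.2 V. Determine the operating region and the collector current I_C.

saturation; I_C ≈ 3.3 mA

Assume active: I_B = (10 − 0.7)/47 = 0.198 mA, giving I_C = β·I_B = 19.8 mA.
But then V_CE = 11 − 19.8×3.3 = -54.3 V < V_CE(sat) = 0.2 V — impossible in the active region.
So the transistor is saturated. With V_CE = 0.2 V, I_C = (V_CC − 0.2)/R_C = 10.8/3.3 = 3.27 mA.
Check: β·I_B = 19.8 mA > I_C = 3.27 mA, confirming saturation.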